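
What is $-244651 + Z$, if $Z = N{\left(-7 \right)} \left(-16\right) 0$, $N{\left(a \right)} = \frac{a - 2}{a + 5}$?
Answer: $-244651$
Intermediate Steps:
$N{\left(a \right)} = \frac{-2 + a}{5 + a}$
$Z = 0$ ($Z = \frac{-2 - 7}{5 - 7} \left(-16\right) 0 = \frac{1}{-2} \left(-9\right) \left(-16\right) 0 = \left(- \frac{1}{2}\right) \left(-9\right) \left(-16\right) 0 = \frac{9}{2} \left(-16\right) 0 = \left(-72\right) 0 = 0$)
$-244651 + Z = -244651 + 0 = -244651$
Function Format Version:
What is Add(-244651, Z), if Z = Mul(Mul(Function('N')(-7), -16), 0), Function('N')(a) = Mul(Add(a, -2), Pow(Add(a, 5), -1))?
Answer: -244651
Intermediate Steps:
Function('N')(a) = Mul(Pow(Add(5, a), -1), Add(-2, a)) (Function('N')(a) = Mul(Add(-2, a), Pow(Add(5, a), -1)) = Mul(Pow(Add(5, a), -1), Add(-2, a)))
Z = 0 (Z = Mul(Mul(Mul(Pow(Add(5, -7), -1), Add(-2, -7)), -16), 0) = Mul(Mul(Mul(Pow(-2, -1), -9), -16), 0) = Mul(Mul(Mul(Rational(-1, 2), -9), -16), 0) = Mul(Mul(Rational(9, 2), -16), 0) = Mul(-72, 0) = 0)
Add(-244651, Z) = Add(-244651, 0) = -244651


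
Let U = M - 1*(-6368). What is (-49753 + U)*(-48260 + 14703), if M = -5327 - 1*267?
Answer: 1643588303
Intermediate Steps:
M = -5594 (M = -5327 - 267 = -5594)
U = 774 (U = -5594 - 1*(-6368) = -5594 + 6368 = 774)
(-49753 + U)*(-48260 + 14703) = (-49753 + 774)*(-48260 + 14703) = -48979*(-33557) = 1643588303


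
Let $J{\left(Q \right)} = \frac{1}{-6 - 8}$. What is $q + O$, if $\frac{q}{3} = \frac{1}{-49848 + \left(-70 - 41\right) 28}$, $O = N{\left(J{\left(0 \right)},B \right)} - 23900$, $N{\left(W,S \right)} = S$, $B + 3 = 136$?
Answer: $- \frac{419535085}{17652} \approx -23767.0$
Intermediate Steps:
$B = 133$ ($B = -3 + 136 = 133$)
$J{\left(Q \right)} = - \frac{1}{14}$ ($J{\left(Q \right)} = \frac{1}{-14} = - \frac{1}{14}$)
$O = -23767$ ($O = 133 - 23900 = -23767$)
$q = - \frac{1}{17652}$ ($q = \frac{3}{-49848 + \left(-70 - 41\right) 28} = \frac{3}{-49848 - 3108} = \frac{3}{-52956} = 3 \left(- \frac{1}{52956}\right) = - \frac{1}{17652} \approx -5.6651 \cdot 10^{-5}$)
$q + O = - \frac{1}{17652} - 23767 = - \frac{419535085}{17652}$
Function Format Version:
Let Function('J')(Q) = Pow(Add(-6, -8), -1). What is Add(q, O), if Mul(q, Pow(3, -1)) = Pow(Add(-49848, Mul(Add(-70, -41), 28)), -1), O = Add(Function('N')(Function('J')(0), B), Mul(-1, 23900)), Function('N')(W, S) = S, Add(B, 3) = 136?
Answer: Rational(-419535085, 17652) ≈ -23767.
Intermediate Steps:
B = 133 (B = Add(-3, 136) = 133)
Function('J')(Q) = Rational(-1, 14) (Function('J')(Q) = Pow(-14, -1) = Rational(-1, 14))
O = -23767 (O = Add(133, Mul(-1, 23900)) = Add(133, -23900) = -23767)
q = Rational(-1, 17652) (q = Mul(3, Pow(Add(-49848, Mul(Add(-70, -41), 28)), -1)) = Mul(3, Pow(Add(-49848, Mul(-111, 28)), -1)) = Mul(3, Pow(Add(-49848, -3108), -1)) = Mul(3, Pow(-52956, -1)) = Mul(3, Rational(-1, 52956)) = Rational(-1, 17652) ≈ -5.6651e-5)
Add(q, O) = Add(Rational(-1, 17652), -23767) = Rational(-419535085, 17652)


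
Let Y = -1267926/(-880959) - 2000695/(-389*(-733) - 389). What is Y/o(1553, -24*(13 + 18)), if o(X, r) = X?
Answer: -467163624619/129857363201532 ≈ -0.0035975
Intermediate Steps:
Y = -467163624619/83617104444 (Y = -1267926*(-1/880959) - 2000695/(285137 - 389) = 422642/293653 - 2000695/284748 = -467163624619/83617104444 ≈ -5.5869)
Y/o(1553, -24*(13 + 18)) = -467163624619/83617104444/1553 = -467163624619/83617104444*1/1553 = -467163624619/129857363201532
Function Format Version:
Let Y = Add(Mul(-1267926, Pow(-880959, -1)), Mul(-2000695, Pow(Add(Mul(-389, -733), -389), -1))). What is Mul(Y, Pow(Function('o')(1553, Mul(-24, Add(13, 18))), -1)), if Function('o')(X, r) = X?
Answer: Rational(-467163624619, 129857363201532) ≈ -0.0035975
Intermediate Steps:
Y = Rational(-467163624619, 83617104444) (Y = Add(Mul(-1267926, Rational(-1, 880959)), Mul(-2000695, Pow(Add(285137, -389), -1))) = Add(Rational(422642, 293653), Mul(-2000695, Pow(284748, -1))) = Add(Rational(422642, 293653), Mul(-2000695, Rational(1, 284748))) = Add(Rational(422642, 293653), Rational(-2000695, 284748)) = Rational(-467163624619, 83617104444) ≈ -5.5869)
Mul(Y, Pow(Function('o')(1553, Mul(-24, Add(13, 18))), -1)) = Mul(Rational(-467163624619, 83617104444), Pow(1553, -1)) = Mul(Rational(-467163624619, 83617104444), Rational(1, 1553)) = Rational(-467163624619, 129857363201532)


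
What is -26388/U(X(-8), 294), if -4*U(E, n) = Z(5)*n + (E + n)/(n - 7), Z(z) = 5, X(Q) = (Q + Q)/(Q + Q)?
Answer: 30293424/422185 ≈ 71.754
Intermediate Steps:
X(Q) = 1 (X(Q) = (2*Q)/((2*Q)) = (2*Q)*(1/(2*Q)) = 1)
U(E, n) = -5*n/4 - (E + n)/(4*(-7 + n)) (U(E, n) = -(5*n + (E + n)/(n - 7))/4 = -(5*n + (E + n)/(-7 + n))/4 = -5*n/4 - (E + n)/(4*(-7 + n)))
-26388/U(X(-8), 294) = -26388*4*(-7 + 294)/(-1*1 - 5*294**2 + 34*294) = -26388*1148/(-1 - 5*86436 + 9996) = -26388*1148/(-1 - 432180 + 9996) = -26388/((1/4)*(1/287)*(-422185)) = -26388/(-422185/1148) = -26388*(-1148/422185) = 30293424/422185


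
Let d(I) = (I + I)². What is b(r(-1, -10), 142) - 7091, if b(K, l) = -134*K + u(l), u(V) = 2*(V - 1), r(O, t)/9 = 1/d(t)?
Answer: -1362403/200 ≈ -6812.0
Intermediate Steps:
d(I) = 4*I² (d(I) = (2*I)² = 4*I²)
r(O, t) = 9/(4*t²) (r(O, t) = 9/((4*t²)) = 9*(1/(4*t²)) = 9/(4*t²))
u(V) = -2 + 2*V (u(V) = 2*(-1 + V) = -2 + 2*V)
b(K, l) = -2 - 134*K + 2*l (b(K, l) = -134*K + (-2 + 2*l) = -2 - 134*K + 2*l)
b(r(-1, -10), 142) - 7091 = (-2 - 603/(2*(-10)²) + 2*142) - 7091 = (-2 - 603/(2*100) + 284) - 7091 = (-2 - 134*9/400 + 284) - 7091 = (-2 - 603/200 + 284) - 7091 = 55797/200 - 7091 = -1362403/200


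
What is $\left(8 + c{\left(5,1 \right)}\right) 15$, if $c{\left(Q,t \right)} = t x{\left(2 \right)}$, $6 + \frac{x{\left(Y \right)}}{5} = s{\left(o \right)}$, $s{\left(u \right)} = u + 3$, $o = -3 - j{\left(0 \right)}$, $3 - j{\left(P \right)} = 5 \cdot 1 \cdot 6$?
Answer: $1695$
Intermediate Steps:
$j{\left(P \right)} = -27$ ($j{\left(P \right)} = 3 - 5 \cdot 1 \cdot 6 = 3 - 5 \cdot 6 = 3 - 30 = -27$)
$o = 24$ ($o = -3 - -27 = -3 + 27 = 24$)
$s{\left(u \right)} = 3 + u$
$x{\left(Y \right)} = 105$ ($x{\left(Y \right)} = -30 + 5 \left(3 + 24\right) = -30 + 5 \cdot 27 = -30 + 135 = 105$)
$c{\left(Q,t \right)} = 105 t$ ($c{\left(Q,t \right)} = t 105 = 105 t$)
$\left(8 + c{\left(5,1 \right)}\right) 15 = \left(8 + 105 \cdot 1\right) 15 = \left(8 + 105\right) 15 = 113 \cdot 15 = 1695$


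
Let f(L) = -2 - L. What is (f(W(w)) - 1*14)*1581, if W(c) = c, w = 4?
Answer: -31620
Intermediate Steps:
(f(W(w)) - 1*14)*1581 = ((-2 - 1*4) - 1*14)*1581 = ((-2 - 4) - 14)*1581 = (-6 - 14)*1581 = -20*1581 = -31620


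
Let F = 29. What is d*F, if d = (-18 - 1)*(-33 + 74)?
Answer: -22591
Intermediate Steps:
d = -779 (d = -19*41 = -779)
d*F = -779*29 = -22591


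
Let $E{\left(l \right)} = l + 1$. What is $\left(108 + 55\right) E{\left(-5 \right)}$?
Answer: $-652$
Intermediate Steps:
$E{\left(l \right)} = 1 + l$
$\left(108 + 55\right) E{\left(-5 \right)} = \left(108 + 55\right) \left(1 - 5\right) = 163 \left(-4\right) = -652$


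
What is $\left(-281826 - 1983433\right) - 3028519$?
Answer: $-5293778$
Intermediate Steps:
$\left(-281826 - 1983433\right) - 3028519 = -2265259 - 3028519 = -5293778$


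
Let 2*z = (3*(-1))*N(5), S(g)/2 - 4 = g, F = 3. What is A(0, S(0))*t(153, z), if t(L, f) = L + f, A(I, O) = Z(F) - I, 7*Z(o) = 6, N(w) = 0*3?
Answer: 918/7 ≈ 131.14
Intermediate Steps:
N(w) = 0
Z(o) = 6/7 (Z(o) = (⅐)*6 = 6/7)
S(g) = 8 + 2*g
A(I, O) = 6/7 - I
z = 0 (z = ((3*(-1))*0)/2 = (-3*0)/2 = (½)*0 = 0)
A(0, S(0))*t(153, z) = (6/7 - 1*0)*(153 + 0) = (6/7 + 0)*153 = (6/7)*153 = 918/7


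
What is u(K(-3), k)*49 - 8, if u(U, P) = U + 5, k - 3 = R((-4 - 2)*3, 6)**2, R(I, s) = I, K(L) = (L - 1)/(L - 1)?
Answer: 286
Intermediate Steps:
K(L) = 1 (K(L) = (-1 + L)/(-1 + L) = 1)
k = 327 (k = 3 + ((-4 - 2)*3)**2 = 3 + (-6*3)**2 = 3 + (-18)**2 = 3 + 324 = 327)
u(U, P) = 5 + U
u(K(-3), k)*49 - 8 = (5 + 1)*49 - 8 = 6*49 - 8 = 294 - 8 = 286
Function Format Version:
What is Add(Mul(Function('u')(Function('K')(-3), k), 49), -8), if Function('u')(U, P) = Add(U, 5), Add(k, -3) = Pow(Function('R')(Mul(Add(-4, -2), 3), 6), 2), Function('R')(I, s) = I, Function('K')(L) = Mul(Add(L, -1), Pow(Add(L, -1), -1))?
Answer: 286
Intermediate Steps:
Function('K')(L) = 1 (Function('K')(L) = Mul(Add(-1, L), Pow(Add(-1, L), -1)) = 1)
k = 327 (k = Add(3, Pow(Mul(Add(-4, -2), 3), 2)) = Add(3, Pow(Mul(-6, 3), 2)) = Add(3, Pow(-18, 2)) = Add(3, 324) = 327)
Function('u')(U, P) = Add(5, U)
Add(Mul(Function('u')(Function('K')(-3), k), 49), -8) = Add(Mul(Add(5, 1), 49), -8) = Add(Mul(6, 49), -8) = Add(294, -8) = 286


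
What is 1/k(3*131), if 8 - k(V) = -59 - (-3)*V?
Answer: -1/1112 ≈ -0.00089928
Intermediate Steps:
k(V) = 67 - 3*V (k(V) = 8 - (-59 - (-3)*V) = 8 - (-59 + 3*V) = 8 + (59 - 3*V) = 67 - 3*V)
1/k(3*131) = 1/(67 - 9*131) = 1/(67 - 3*393) = 1/(67 - 1179) = 1/(-1112) = -1/1112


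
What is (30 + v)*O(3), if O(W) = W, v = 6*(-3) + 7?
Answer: 57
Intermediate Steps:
v = -11 (v = -18 + 7 = -11)
(30 + v)*O(3) = (30 - 11)*3 = 19*3 = 57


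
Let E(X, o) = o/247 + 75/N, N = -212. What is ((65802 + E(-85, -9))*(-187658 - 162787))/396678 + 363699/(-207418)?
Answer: -41744329724852575593/718068905717176 ≈ -58134.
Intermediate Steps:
E(X, o) = -75/212 + o/247 (E(X, o) = o/247 + 75/(-212) = o*(1/247) + 75*(-1/212) = o/247 - 75/212 = -75/212 + o/247)
((65802 + E(-85, -9))*(-187658 - 162787))/396678 + 363699/(-207418) = ((65802 + (-75/212 + (1/247)*(-9)))*(-187658 - 162787))/396678 + 363699/(-207418) = ((65802 + (-75/212 - 9/247))*(-350445))*(1/396678) + 363699*(-1/207418) = ((65802 - 20433/52364)*(-350445))*(1/396678) - 363699/207418 = ((3445635495/52364)*(-350445))*(1/396678) - 363699/207418 = -1207505731045275/52364*1/396678 - 363699/207418 = -402501910348425/6923882264 - 363699/207418 = -41744329724852575593/718068905717176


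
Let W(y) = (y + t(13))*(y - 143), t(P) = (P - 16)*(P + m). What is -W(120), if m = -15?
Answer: 2898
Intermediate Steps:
t(P) = (-16 + P)*(-15 + P) (t(P) = (P - 16)*(P - 15) = (-16 + P)*(-15 + P))
W(y) = (-143 + y)*(6 + y) (W(y) = (y + (240 + 13² - 31*13))*(y - 143) = (y + (240 + 169 - 403))*(-143 + y) = (y + 6)*(-143 + y) = (6 + y)*(-143 + y) = (-143 + y)*(6 + y))
-W(120) = -(-858 + 120² - 137*120) = -(-858 + 14400 - 16440) = -1*(-2898) = 2898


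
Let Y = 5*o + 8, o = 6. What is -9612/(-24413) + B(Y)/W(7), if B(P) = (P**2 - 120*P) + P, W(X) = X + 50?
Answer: -1308690/24413 ≈ -53.606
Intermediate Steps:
W(X) = 50 + X
Y = 38 (Y = 5*6 + 8 = 30 + 8 = 38)
B(P) = P**2 - 119*P
-9612/(-24413) + B(Y)/W(7) = -9612/(-24413) + (38*(-119 + 38))/(50 + 7) = -9612*(-1/24413) + (38*(-81))/57 = 9612/24413 - 3078*1/57 = 9612/24413 - 54 = -1308690/24413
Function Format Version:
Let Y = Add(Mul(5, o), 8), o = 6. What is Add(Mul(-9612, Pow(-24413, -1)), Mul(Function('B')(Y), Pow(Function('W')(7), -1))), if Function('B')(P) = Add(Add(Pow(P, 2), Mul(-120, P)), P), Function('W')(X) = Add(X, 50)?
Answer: Rational(-1308690, 24413) ≈ -53.606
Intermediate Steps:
Function('W')(X) = Add(50, X)
Y = 38 (Y = Add(Mul(5, 6), 8) = Add(30, 8) = 38)
Function('B')(P) = Add(Pow(P, 2), Mul(-119, P))
Add(Mul(-9612, Pow(-24413, -1)), Mul(Function('B')(Y), Pow(Function('W')(7), -1))) = Add(Mul(-9612, Pow(-24413, -1)), Mul(Mul(38, Add(-119, 38)), Pow(Add(50, 7), -1))) = Add(Mul(-9612, Rational(-1, 24413)), Mul(Mul(38, -81), Pow(57, -1))) = Add(Rational(9612, 24413), Mul(-3078, Rational(1, 57))) = Add(Rational(9612, 24413), -54) = Rational(-1308690, 24413)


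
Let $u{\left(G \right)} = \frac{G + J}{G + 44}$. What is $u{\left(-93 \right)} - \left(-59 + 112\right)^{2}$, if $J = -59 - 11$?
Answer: $- \frac{137478}{49} \approx -2805.7$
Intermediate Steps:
$J = -70$
$u{\left(G \right)} = \frac{-70 + G}{44 + G}$ ($u{\left(G \right)} = \frac{G - 70}{G + 44} = \frac{-70 + G}{44 + G}$)
$u{\left(-93 \right)} - \left(-59 + 112\right)^{2} = \frac{-70 - 93}{44 - 93} - \left(-59 + 112\right)^{2} = \frac{1}{-49} \left(-163\right) - 53^{2} = \left(- \frac{1}{49}\right) \left(-163\right) - 2809 = \frac{163}{49} - 2809 = - \frac{137478}{49}$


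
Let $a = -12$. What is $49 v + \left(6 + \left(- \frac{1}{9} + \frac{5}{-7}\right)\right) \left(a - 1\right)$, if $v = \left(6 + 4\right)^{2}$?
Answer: $\frac{304462}{63} \approx 4832.7$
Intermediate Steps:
$v = 100$ ($v = 10^{2} = 100$)
$49 v + \left(6 + \left(- \frac{1}{9} + \frac{5}{-7}\right)\right) \left(a - 1\right) = 49 \cdot 100 + \left(6 + \left(- \frac{1}{9} + \frac{5}{-7}\right)\right) \left(-12 - 1\right) = 4900 + \left(6 + \left(\left(-1\right) \frac{1}{9} + 5 \left(- \frac{1}{7}\right)\right)\right) \left(-13\right) = 4900 + \left(6 - \frac{52}{63}\right) \left(-13\right) = 4900 + \frac{326}{63} \left(-13\right) = 4900 - \frac{4238}{63} = \frac{304462}{63}$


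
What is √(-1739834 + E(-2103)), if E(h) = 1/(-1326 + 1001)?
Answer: 3*I*√816755407/65 ≈ 1319.0*I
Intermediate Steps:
E(h) = -1/325 (E(h) = 1/(-325) = -1/325)
√(-1739834 + E(-2103)) = √(-1739834 - 1/325) = √(-565446051/325) = 3*I*√816755407/65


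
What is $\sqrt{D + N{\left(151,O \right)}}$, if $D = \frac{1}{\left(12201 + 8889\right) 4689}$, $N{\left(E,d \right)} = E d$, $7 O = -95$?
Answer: $\frac{i \sqrt{109111294455397186890}}{230745690} \approx 45.269 i$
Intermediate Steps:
$O = - \frac{95}{7}$ ($O = \frac{1}{7} \left(-95\right) = - \frac{95}{7} \approx -13.571$)
$D = \frac{1}{98891010}$ ($D = \frac{1}{21090} \cdot \frac{1}{4689} = \frac{1}{98891010} \approx 1.0112 \cdot 10^{-8}$)
$\sqrt{D + N{\left(151,O \right)}} = \sqrt{\frac{1}{98891010} + 151 \left(- \frac{95}{7}\right)} = \sqrt{\frac{1}{98891010} - \frac{14345}{7}} = \sqrt{- \frac{1418591538443}{692237070}} = \frac{i \sqrt{109111294455397186890}}{230745690}$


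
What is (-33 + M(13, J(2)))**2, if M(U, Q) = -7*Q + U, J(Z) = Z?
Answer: 1156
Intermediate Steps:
M(U, Q) = U - 7*Q
(-33 + M(13, J(2)))**2 = (-33 + (13 - 7*2))**2 = (-33 + (13 - 14))**2 = (-33 - 1)**2 = (-34)**2 = 1156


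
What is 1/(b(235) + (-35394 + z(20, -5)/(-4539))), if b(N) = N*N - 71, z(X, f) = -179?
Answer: 4539/89690819 ≈ 5.0607e-5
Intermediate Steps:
b(N) = -71 + N**2 (b(N) = N**2 - 71 = -71 + N**2)
1/(b(235) + (-35394 + z(20, -5)/(-4539))) = 1/((-71 + 235**2) + (-35394 - 179/(-4539))) = 1/((-71 + 55225) + (-35394 - 179*(-1/4539))) = 1/(55154 + (-35394 + 179/4539)) = 1/(55154 - 160653187/4539) = 1/(89690819/4539) = 4539/89690819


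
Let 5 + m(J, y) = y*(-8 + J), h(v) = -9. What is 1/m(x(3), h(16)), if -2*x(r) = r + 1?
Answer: 1/85 ≈ 0.011765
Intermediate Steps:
x(r) = -½ - r/2 (x(r) = -(r + 1)/2 = -(1 + r)/2 = -½ - r/2)
m(J, y) = -5 + y*(-8 + J)
1/m(x(3), h(16)) = 1/(-5 - 8*(-9) + (-½ - ½*3)*(-9)) = 1/(-5 + 72 + (-½ - 3/2)*(-9)) = 1/(-5 + 72 - 2*(-9)) = 1/(-5 + 72 + 18) = 1/85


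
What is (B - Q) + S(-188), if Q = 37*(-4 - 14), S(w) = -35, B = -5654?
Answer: -5023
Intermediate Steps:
Q = -666 (Q = 37*(-18) = -666)
(B - Q) + S(-188) = (-5654 - 1*(-666)) - 35 = (-5654 + 666) - 35 = -4988 - 35 = -5023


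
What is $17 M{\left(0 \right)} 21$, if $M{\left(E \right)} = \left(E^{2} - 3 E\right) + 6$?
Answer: $2142$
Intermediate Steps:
$M{\left(E \right)} = 6 + E^{2} - 3 E$
$17 M{\left(0 \right)} 21 = 17 \left(6 + 0^{2} - 0\right) 21 = 17 \left(6 + 0 + 0\right) 21 = 17 \cdot 6 \cdot 21 = 102 \cdot 21 = 2142$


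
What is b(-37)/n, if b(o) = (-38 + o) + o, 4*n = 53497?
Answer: -448/53497 ≈ -0.0083743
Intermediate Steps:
n = 53497/4 (n = (¼)*53497 = 53497/4 ≈ 13374.)
b(o) = -38 + 2*o
b(-37)/n = (-38 + 2*(-37))/(53497/4) = (-38 - 74)*(4/53497) = -112*4/53497 = -448/53497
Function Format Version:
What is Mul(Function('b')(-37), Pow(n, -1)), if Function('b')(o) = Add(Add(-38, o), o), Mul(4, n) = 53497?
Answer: Rational(-448, 53497) ≈ -0.0083743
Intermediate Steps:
n = Rational(53497, 4) (n = Mul(Rational(1, 4), 53497) = Rational(53497, 4) ≈ 13374.)
Function('b')(o) = Add(-38, Mul(2, o))
Mul(Function('b')(-37), Pow(n, -1)) = Mul(Add(-38, Mul(2, -37)), Pow(Rational(53497, 4), -1)) = Mul(Add(-38, -74), Rational(4, 53497)) = Mul(-112, Rational(4, 53497)) = Rational(-448, 53497)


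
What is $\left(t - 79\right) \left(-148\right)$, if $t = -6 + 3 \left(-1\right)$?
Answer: $13024$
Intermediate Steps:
$t = -9$ ($t = -6 - 3 = -9$)
$\left(t - 79\right) \left(-148\right) = \left(-9 - 79\right) \left(-148\right) = \left(-88\right) \left(-148\right) = 13024$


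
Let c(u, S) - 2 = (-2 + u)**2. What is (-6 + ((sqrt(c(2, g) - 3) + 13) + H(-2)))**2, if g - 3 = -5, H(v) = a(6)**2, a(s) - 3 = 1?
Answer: (23 + I)**2 ≈ 528.0 + 46.0*I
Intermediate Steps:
a(s) = 4 (a(s) = 3 + 1 = 4)
H(v) = 16 (H(v) = 4**2 = 16)
g = -2 (g = 3 - 5 = -2)
c(u, S) = 2 + (-2 + u)**2
(-6 + ((sqrt(c(2, g) - 3) + 13) + H(-2)))**2 = (-6 + ((sqrt((2 + (-2 + 2)**2) - 3) + 13) + 16))**2 = (-6 + ((sqrt((2 + 0**2) - 3) + 13) + 16))**2 = (-6 + ((sqrt((2 + 0) - 3) + 13) + 16))**2 = (-6 + ((sqrt(2 - 3) + 13) + 16))**2 = (-6 + ((sqrt(-1) + 13) + 16))**2 = (-6 + ((I + 13) + 16))**2 = (-6 + ((13 + I) + 16))**2 = (-6 + (29 + I))**2 = (23 + I)**2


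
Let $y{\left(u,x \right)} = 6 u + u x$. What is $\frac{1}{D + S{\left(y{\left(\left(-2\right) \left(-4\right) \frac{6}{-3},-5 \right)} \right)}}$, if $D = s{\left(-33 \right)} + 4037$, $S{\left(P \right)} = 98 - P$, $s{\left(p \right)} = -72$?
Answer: $\frac{1}{4079} \approx 0.00024516$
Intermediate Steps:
$D = 3965$ ($D = -72 + 4037 = 3965$)
$\frac{1}{D + S{\left(y{\left(\left(-2\right) \left(-4\right) \frac{6}{-3},-5 \right)} \right)}} = \frac{1}{3965 + \left(98 - \left(-2\right) \left(-4\right) \frac{6}{-3} \left(6 - 5\right)\right)} = \frac{1}{3965 + \left(98 - 8 \cdot 6 \left(- \frac{1}{3}\right) 1\right)} = \frac{1}{3965 + \left(98 - 8 \left(-2\right) 1\right)} = \frac{1}{3965 + \left(98 - \left(-16\right) 1\right)} = \frac{1}{3965 + \left(98 - -16\right)} = \frac{1}{3965 + \left(98 + 16\right)} = \frac{1}{3965 + 114} = \frac{1}{4079}$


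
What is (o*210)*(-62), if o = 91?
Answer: -1184820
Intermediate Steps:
(o*210)*(-62) = (91*210)*(-62) = 19110*(-62) = -1184820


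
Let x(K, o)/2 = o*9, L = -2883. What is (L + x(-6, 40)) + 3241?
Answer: 1078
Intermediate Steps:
x(K, o) = 18*o (x(K, o) = 2*(o*9) = 2*(9*o) = 18*o)
(L + x(-6, 40)) + 3241 = (-2883 + 18*40) + 3241 = (-2883 + 720) + 3241 = -2163 + 3241 = 1078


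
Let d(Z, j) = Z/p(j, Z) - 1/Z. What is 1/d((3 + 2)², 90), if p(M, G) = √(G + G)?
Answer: 50/15623 + 3125*√2/15623 ≈ 0.28608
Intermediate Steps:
p(M, G) = √2*√G (p(M, G) = √(2*G) = √2*√G)
d(Z, j) = -1/Z + √2*√Z/2 (d(Z, j) = Z/((√2*√Z)) - 1/Z = Z*(√2/(2*√Z)) - 1/Z = √2*√Z/2 - 1/Z = -1/Z + √2*√Z/2)
1/d((3 + 2)², 90) = 1/((-2 + √2*((3 + 2)²)^(3/2))/(2*((3 + 2)²))) = 1/((-2 + √2*(5²)^(3/2))/(2*(5²))) = 1/((½)*(-2 + √2*25^(3/2))/25) = 1/((½)*(1/25)*(-2 + √2*125)) = 1/((½)*(1/25)*(-2 + 125*√2)) = 1/(-1/25 + 5*√2/2)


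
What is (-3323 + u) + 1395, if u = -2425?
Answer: -4353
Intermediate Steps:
(-3323 + u) + 1395 = (-3323 - 2425) + 1395 = -5748 + 1395 = -4353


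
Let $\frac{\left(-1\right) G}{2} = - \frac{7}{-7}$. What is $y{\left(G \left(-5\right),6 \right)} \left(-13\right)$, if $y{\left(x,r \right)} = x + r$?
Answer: $-208$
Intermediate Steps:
$G = -2$ ($G = - 2 \left(- \frac{7}{-7}\right) = - 2 \left(\left(-7\right) \left(- \frac{1}{7}\right)\right) = \left(-2\right) 1 = -2$)
$y{\left(x,r \right)} = r + x$
$y{\left(G \left(-5\right),6 \right)} \left(-13\right) = \left(6 - -10\right) \left(-13\right) = \left(6 + 10\right) \left(-13\right) = 16 \left(-13\right) = -208$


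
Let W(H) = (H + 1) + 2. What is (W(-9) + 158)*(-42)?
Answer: -6384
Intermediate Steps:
W(H) = 3 + H (W(H) = (1 + H) + 2 = 3 + H)
(W(-9) + 158)*(-42) = ((3 - 9) + 158)*(-42) = (-6 + 158)*(-42) = 152*(-42) = -6384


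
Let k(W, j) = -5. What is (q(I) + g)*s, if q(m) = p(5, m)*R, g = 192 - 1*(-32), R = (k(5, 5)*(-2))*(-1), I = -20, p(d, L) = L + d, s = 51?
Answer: 19074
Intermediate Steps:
R = -10 (R = -5*(-2)*(-1) = 10*(-1) = -10)
g = 224 (g = 192 + 32 = 224)
q(m) = -50 - 10*m (q(m) = (m + 5)*(-10) = (5 + m)*(-10) = -50 - 10*m)
(q(I) + g)*s = ((-50 - 10*(-20)) + 224)*51 = ((-50 + 200) + 224)*51 = (150 + 224)*51 = 374*51 = 19074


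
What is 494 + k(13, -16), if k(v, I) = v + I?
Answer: 491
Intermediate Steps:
k(v, I) = I + v
494 + k(13, -16) = 494 + (-16 + 13) = 494 - 3 = 491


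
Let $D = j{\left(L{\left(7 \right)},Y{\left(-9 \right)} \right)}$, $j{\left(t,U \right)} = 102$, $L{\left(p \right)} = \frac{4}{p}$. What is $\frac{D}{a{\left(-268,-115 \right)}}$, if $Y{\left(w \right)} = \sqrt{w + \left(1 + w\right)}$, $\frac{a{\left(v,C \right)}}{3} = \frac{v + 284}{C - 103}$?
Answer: $- \frac{1853}{4} \approx -463.25$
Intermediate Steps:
$a{\left(v,C \right)} = \frac{3 \left(284 + v\right)}{-103 + C}$ ($a{\left(v,C \right)} = 3 \frac{v + 284}{C - 103} = 3 \frac{284 + v}{-103 + C} = \frac{3 \left(284 + v\right)}{-103 + C}$)
$Y{\left(w \right)} = \sqrt{1 + 2 w}$
$D = 102$
$\frac{D}{a{\left(-268,-115 \right)}} = \frac{102}{3 \frac{1}{-103 - 115} \left(284 - 268\right)} = \frac{102}{3 \frac{1}{-218} \cdot 16} = \frac{102}{3 \left(- \frac{1}{218}\right) 16} = \frac{102}{- \frac{24}{109}} = 102 \left(- \frac{109}{24}\right) = - \frac{1853}{4}$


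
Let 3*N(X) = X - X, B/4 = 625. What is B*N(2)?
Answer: 0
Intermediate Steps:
B = 2500 (B = 4*625 = 2500)
N(X) = 0 (N(X) = (X - X)/3 = (1/3)*0 = 0)
B*N(2) = 2500*0 = 0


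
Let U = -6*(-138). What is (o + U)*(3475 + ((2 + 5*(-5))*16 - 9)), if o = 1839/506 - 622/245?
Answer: 159210840667/61985 ≈ 2.5685e+6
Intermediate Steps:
o = 135823/123970 (o = 1839*(1/506) - 622*1/245 = 1839/506 - 622/245 = 135823/123970 ≈ 1.0956)
U = 828
(o + U)*(3475 + ((2 + 5*(-5))*16 - 9)) = (135823/123970 + 828)*(3475 + ((2 + 5*(-5))*16 - 9)) = 102782983*(3475 + ((2 - 25)*16 - 9))/123970 = 102782983*(3475 + (-23*16 - 9))/123970 = 102782983*(3475 + (-368 - 9))/123970 = 102782983*(3475 - 377)/123970 = (102782983/123970)*3098 = 159210840667/61985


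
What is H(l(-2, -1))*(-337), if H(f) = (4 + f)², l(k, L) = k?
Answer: -1348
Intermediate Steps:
H(l(-2, -1))*(-337) = (4 - 2)²*(-337) = 2²*(-337) = 4*(-337) = -1348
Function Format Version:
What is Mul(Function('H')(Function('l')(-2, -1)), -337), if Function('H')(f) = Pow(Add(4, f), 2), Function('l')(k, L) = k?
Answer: -1348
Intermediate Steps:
Mul(Function('H')(Function('l')(-2, -1)), -337) = Mul(Pow(Add(4, -2), 2), -337) = Mul(Pow(2, 2), -337) = Mul(4, -337) = -1348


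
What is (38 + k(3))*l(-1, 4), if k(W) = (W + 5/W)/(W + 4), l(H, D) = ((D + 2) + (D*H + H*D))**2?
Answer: 464/3 ≈ 154.67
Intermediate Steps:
l(H, D) = (2 + D + 2*D*H)**2 (l(H, D) = ((2 + D) + (D*H + D*H))**2 = ((2 + D) + 2*D*H)**2 = (2 + D + 2*D*H)**2)
k(W) = (W + 5/W)/(4 + W)
(38 + k(3))*l(-1, 4) = (38 + (5 + 3**2)/(3*(4 + 3)))*(2 + 4 + 2*4*(-1))**2 = (38 + (1/3)*(5 + 9)/7)*(2 + 4 - 8)**2 = (38 + (1/3)*(1/7)*14)*(-2)**2 = (38 + 2/3)*4 = (116/3)*4 = 464/3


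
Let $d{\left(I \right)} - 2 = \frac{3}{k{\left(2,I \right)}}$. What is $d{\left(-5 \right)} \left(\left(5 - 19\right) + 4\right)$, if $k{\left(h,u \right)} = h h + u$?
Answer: $10$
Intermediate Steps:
$k{\left(h,u \right)} = u + h^{2}$ ($k{\left(h,u \right)} = h^{2} + u = u + h^{2}$)
$d{\left(I \right)} = 2 + \frac{3}{4 + I}$ ($d{\left(I \right)} = 2 + \frac{3}{I + 2^{2}} = 2 + \frac{3}{I + 4} = 2 + \frac{3}{4 + I}$)
$d{\left(-5 \right)} \left(\left(5 - 19\right) + 4\right) = \frac{11 + 2 \left(-5\right)}{4 - 5} \left(\left(5 - 19\right) + 4\right) = \frac{11 - 10}{-1} \left(-14 + 4\right) = \left(-1\right) 1 \left(-10\right) = \left(-1\right) \left(-10\right) = 10$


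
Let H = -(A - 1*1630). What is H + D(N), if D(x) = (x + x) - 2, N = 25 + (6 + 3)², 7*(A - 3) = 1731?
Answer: 11128/7 ≈ 1589.7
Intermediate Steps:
A = 1752/7 (A = 3 + (⅐)*1731 = 3 + 1731/7 = 1752/7 ≈ 250.29)
N = 106 (N = 25 + 9² = 25 + 81 = 106)
D(x) = -2 + 2*x (D(x) = 2*x - 2 = -2 + 2*x)
H = 9658/7 (H = -(1752/7 - 1*1630) = -(1752/7 - 1630) = -1*(-9658/7) = 9658/7 ≈ 1379.7)
H + D(N) = 9658/7 + (-2 + 2*106) = 9658/7 + (-2 + 212) = 9658/7 + 210 = 11128/7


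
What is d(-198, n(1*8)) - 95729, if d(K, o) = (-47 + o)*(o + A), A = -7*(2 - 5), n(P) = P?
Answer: -96860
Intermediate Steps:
A = 21 (A = -7*(-3) = 21)
d(K, o) = (-47 + o)*(21 + o) (d(K, o) = (-47 + o)*(o + 21) = (-47 + o)*(21 + o))
d(-198, n(1*8)) - 95729 = (-987 + (1*8)² - 26*8) - 95729 = (-987 + 8² - 26*8) - 95729 = (-987 + 64 - 208) - 95729 = -1131 - 95729 = -96860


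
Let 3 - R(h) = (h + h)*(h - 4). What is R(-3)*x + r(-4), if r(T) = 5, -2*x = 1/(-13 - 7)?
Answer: 161/40 ≈ 4.0250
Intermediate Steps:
R(h) = 3 - 2*h*(-4 + h) (R(h) = 3 - (h + h)*(h - 4) = 3 - 2*h*(-4 + h))
x = 1/40 (x = -1/(2*(-13 - 7)) = -½/(-20) = -½*(-1/20) = 1/40 ≈ 0.025000)
R(-3)*x + r(-4) = (3 - 2*(-3)² + 8*(-3))*(1/40) + 5 = (3 - 2*9 - 24)*(1/40) + 5 = (3 - 18 - 24)*(1/40) + 5 = -39*1/40 + 5 = -39/40 + 5 = 161/40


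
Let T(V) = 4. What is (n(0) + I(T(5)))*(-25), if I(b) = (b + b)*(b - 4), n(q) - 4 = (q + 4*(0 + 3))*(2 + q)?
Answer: -700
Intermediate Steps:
n(q) = 4 + (2 + q)*(12 + q) (n(q) = 4 + (q + 4*(0 + 3))*(2 + q) = 4 + (q + 4*3)*(2 + q) = 4 + (q + 12)*(2 + q) = 4 + (12 + q)*(2 + q) = 4 + (2 + q)*(12 + q))
I(b) = 2*b*(-4 + b) (I(b) = (2*b)*(-4 + b) = 2*b*(-4 + b))
(n(0) + I(T(5)))*(-25) = ((28 + 0² + 14*0) + 2*4*(-4 + 4))*(-25) = ((28 + 0 + 0) + 2*4*0)*(-25) = (28 + 0)*(-25) = 28*(-25) = -700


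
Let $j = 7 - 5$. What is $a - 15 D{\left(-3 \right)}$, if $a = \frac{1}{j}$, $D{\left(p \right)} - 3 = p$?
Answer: $\frac{1}{2} \approx 0.5$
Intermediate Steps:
$D{\left(p \right)} = 3 + p$
$j = 2$ ($j = 7 - 5 = 2$)
$a = \frac{1}{2} \approx 0.5$
$a - 15 D{\left(-3 \right)} = \frac{1}{2} - 15 \left(3 - 3\right) = \frac{1}{2} - 0 = \frac{1}{2} + 0 = \frac{1}{2}$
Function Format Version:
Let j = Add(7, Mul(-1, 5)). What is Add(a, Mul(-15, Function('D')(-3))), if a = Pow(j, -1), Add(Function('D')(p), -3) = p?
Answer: Rational(1, 2) ≈ 0.50000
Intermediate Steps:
Function('D')(p) = Add(3, p)
j = 2 (j = Add(7, -5) = 2)
a = Rational(1, 2) (a = Pow(2, -1) = Rational(1, 2) ≈ 0.50000)
Add(a, Mul(-15, Function('D')(-3))) = Add(Rational(1, 2), Mul(-15, Add(3, -3))) = Add(Rational(1, 2), Mul(-15, 0)) = Add(Rational(1, 2), 0) = Rational(1, 2)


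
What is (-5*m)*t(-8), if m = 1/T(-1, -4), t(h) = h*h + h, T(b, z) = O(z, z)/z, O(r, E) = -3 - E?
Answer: 1120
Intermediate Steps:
T(b, z) = (-3 - z)/z
t(h) = h + h² (t(h) = h² + h = h + h²)
m = -4 (m = 1/((-3 - 1*(-4))/(-4)) = 1/(-(-3 + 4)/4) = 1/(-¼*1) = 1/(-¼) = -4)
(-5*m)*t(-8) = (-5*(-4))*(-8*(1 - 8)) = 20*(-8*(-7)) = 20*56 = 1120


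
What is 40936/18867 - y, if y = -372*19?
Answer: 133392892/18867 ≈ 7070.2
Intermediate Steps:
y = -7068
40936/18867 - y = 40936/18867 - 1*(-7068) = 40936*(1/18867) + 7068 = 40936/18867 + 7068 = 133392892/18867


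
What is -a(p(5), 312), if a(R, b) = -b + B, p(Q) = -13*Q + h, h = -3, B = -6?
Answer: 318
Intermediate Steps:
p(Q) = -3 - 13*Q (p(Q) = -13*Q - 3 = -3 - 13*Q)
a(R, b) = -6 - b (a(R, b) = -b - 6 = -6 - b)
-a(p(5), 312) = -(-6 - 1*312) = -(-6 - 312) = -1*(-318) = 318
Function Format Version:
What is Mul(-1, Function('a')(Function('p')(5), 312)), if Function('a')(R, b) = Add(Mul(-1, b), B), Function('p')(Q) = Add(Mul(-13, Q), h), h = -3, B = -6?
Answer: 318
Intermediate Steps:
Function('p')(Q) = Add(-3, Mul(-13, Q)) (Function('p')(Q) = Add(Mul(-13, Q), -3) = Add(-3, Mul(-13, Q)))
Function('a')(R, b) = Add(-6, Mul(-1, b)) (Function('a')(R, b) = Add(Mul(-1, b), -6) = Add(-6, Mul(-1, b)))
Mul(-1, Function('a')(Function('p')(5), 312)) = Mul(-1, Add(-6, Mul(-1, 312))) = Mul(-1, Add(-6, -312)) = Mul(-1, -318) = 318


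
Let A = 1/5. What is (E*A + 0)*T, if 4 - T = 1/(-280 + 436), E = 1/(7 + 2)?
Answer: 623/7020 ≈ 0.088746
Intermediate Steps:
E = 1/9 ≈ 0.11111
T = 623/156 (T = 4 - 1/(-280 + 436) = 4 - 1/156 = 623/156 ≈ 3.9936)
A = 1/5 ≈ 0.20000
(E*A + 0)*T = ((1/9)*(1/5) + 0)*(623/156) = (1/45 + 0)*(623/156) = (1/45)*(623/156) = 623/7020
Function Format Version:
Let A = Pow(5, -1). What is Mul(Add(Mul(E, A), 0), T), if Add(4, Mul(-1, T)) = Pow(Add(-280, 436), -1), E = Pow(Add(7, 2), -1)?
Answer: Rational(623, 7020) ≈ 0.088746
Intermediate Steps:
E = Rational(1, 9) (E = Pow(9, -1) = Rational(1, 9) ≈ 0.11111)
T = Rational(623, 156) (T = Add(4, Mul(-1, Pow(Add(-280, 436), -1))) = Add(4, Mul(-1, Pow(156, -1))) = Add(4, Mul(-1, Rational(1, 156))) = Add(4, Rational(-1, 156)) = Rational(623, 156) ≈ 3.9936)
A = Rational(1, 5) ≈ 0.20000
Mul(Add(Mul(E, A), 0), T) = Mul(Add(Mul(Rational(1, 9), Rational(1, 5)), 0), Rational(623, 156)) = Mul(Add(Rational(1, 45), 0), Rational(623, 156)) = Mul(Rational(1, 45), Rational(623, 156)) = Rational(623, 7020)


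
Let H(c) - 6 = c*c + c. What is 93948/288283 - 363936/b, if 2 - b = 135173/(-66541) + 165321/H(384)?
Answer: -344049210104830980252/2754044765474509 ≈ -1.2493e+5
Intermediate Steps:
H(c) = 6 + c + c² (H(c) = 6 + (c*c + c) = 6 + (c² + c) = 6 + (c + c²) = 6 + c + c²)
b = 9553268023/3279273562 (b = 2 - (135173/(-66541) + 165321/(6 + 384 + 384²)) = 2 - (135173*(-1/66541) + 165321/(6 + 384 + 147456)) = 2 - (-135173/66541 + 165321/147846) = 2 - (-135173/66541 + 165321*(1/147846)) = 2 - (-135173/66541 + 55107/49282) = 2 - 1*(-2994720899/3279273562) = 2 + 2994720899/3279273562 = 9553268023/3279273562 ≈ 2.9132)
93948/288283 - 363936/b = 93948/288283 - 363936/9553268023/3279273562 = 93948*(1/288283) - 363936*3279273562/9553268023 = 93948/288283 - 1193445703060032/9553268023 = -344049210104830980252/2754044765474509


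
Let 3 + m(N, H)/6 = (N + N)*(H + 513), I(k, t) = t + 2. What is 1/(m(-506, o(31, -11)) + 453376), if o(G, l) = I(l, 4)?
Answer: -1/2698010 ≈ -3.7064e-7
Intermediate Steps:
I(k, t) = 2 + t
o(G, l) = 6 (o(G, l) = 2 + 4 = 6)
m(N, H) = -18 + 12*N*(513 + H) (m(N, H) = -18 + 6*((N + N)*(H + 513)) = -18 + 6*((2*N)*(513 + H)) = -18 + 6*(2*N*(513 + H)) = -18 + 12*N*(513 + H))
1/(m(-506, o(31, -11)) + 453376) = 1/((-18 + 6156*(-506) + 12*6*(-506)) + 453376) = 1/((-18 - 3114936 - 36432) + 453376) = 1/(-3151386 + 453376) = 1/(-2698010) = -1/2698010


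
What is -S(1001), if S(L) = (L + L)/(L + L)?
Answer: -1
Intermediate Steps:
S(L) = 1 (S(L) = (2*L)/((2*L)) = (2*L)*(1/(2*L)) = 1)
-S(1001) = -1*1 = -1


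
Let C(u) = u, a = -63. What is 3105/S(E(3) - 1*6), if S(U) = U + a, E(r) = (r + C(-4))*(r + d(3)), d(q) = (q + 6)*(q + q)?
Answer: -345/14 ≈ -24.643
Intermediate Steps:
d(q) = 2*q*(6 + q) (d(q) = (6 + q)*(2*q) = 2*q*(6 + q))
E(r) = (-4 + r)*(54 + r) (E(r) = (r - 4)*(r + 2*3*(6 + 3)) = (-4 + r)*(r + 2*3*9) = (-4 + r)*(r + 54) = (-4 + r)*(54 + r))
S(U) = -63 + U (S(U) = U - 63 = -63 + U)
3105/S(E(3) - 1*6) = 3105/(-63 + ((-216 + 3² + 50*3) - 1*6)) = 3105/(-63 + ((-216 + 9 + 150) - 6)) = 3105/(-63 + (-57 - 6)) = 3105/(-63 - 63) = 3105/(-126) = 3105*(-1/126) = -345/14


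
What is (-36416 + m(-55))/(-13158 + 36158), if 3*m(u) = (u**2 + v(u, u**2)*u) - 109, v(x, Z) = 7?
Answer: -106717/69000 ≈ -1.5466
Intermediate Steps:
m(u) = -109/3 + u**2/3 + 7*u/3 (m(u) = ((u**2 + 7*u) - 109)/3 = (-109 + u**2 + 7*u)/3 = -109/3 + u**2/3 + 7*u/3)
(-36416 + m(-55))/(-13158 + 36158) = (-36416 + (-109/3 + (1/3)*(-55)**2 + (7/3)*(-55)))/(-13158 + 36158) = (-36416 + (-109/3 + (1/3)*3025 - 385/3))/23000 = (-36416 + (-109/3 + 3025/3 - 385/3))*(1/23000) = (-36416 + 2531/3)*(1/23000) = -106717/3*1/23000 = -106717/69000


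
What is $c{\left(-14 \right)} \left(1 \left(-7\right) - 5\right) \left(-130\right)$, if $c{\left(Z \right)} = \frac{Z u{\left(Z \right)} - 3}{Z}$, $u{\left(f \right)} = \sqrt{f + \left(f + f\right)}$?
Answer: $\frac{2340}{7} + 1560 i \sqrt{42} \approx 334.29 + 10110.0 i$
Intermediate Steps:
$u{\left(f \right)} = \sqrt{3} \sqrt{f}$ ($u{\left(f \right)} = \sqrt{f + 2 f} = \sqrt{3 f} = \sqrt{3} \sqrt{f}$)
$c{\left(Z \right)} = \frac{-3 + \sqrt{3} Z^{\frac{3}{2}}}{Z}$ ($c{\left(Z \right)} = \frac{Z \sqrt{3} \sqrt{Z} - 3}{Z} = \frac{\sqrt{3} Z^{\frac{3}{2}} - 3}{Z} = \frac{-3 + \sqrt{3} Z^{\frac{3}{2}}}{Z}$)
$c{\left(-14 \right)} \left(1 \left(-7\right) - 5\right) \left(-130\right) = \frac{-3 + \sqrt{3} \left(-14\right)^{\frac{3}{2}}}{-14} \left(1 \left(-7\right) - 5\right) \left(-130\right) = - \frac{-3 + \sqrt{3} \left(- 14 i \sqrt{14}\right)}{14} \left(-7 - 5\right) \left(-130\right) = - \frac{-3 - 14 i \sqrt{42}}{14} \left(-12\right) \left(-130\right) = \left(\frac{3}{14} + i \sqrt{42}\right) \left(-12\right) \left(-130\right) = \left(- \frac{18}{7} - 12 i \sqrt{42}\right) \left(-130\right) = \frac{2340}{7} + 1560 i \sqrt{42}$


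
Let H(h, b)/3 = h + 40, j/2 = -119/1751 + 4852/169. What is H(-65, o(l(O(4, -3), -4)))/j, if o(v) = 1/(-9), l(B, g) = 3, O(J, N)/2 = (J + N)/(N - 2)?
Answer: -435175/332382 ≈ -1.3093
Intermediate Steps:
O(J, N) = 2*(J + N)/(-2 + N) (O(J, N) = 2*((J + N)/(N - 2)) = 2*((J + N)/(-2 + N)) = 2*(J + N)/(-2 + N))
j = 997146/17407 (j = 2*(-119/1751 + 4852/169) = 2*(-119*1/1751 + 4852*(1/169)) = 2*(-7/103 + 4852/169) = 2*(498573/17407) = 997146/17407 ≈ 57.284)
o(v) = -1/9
H(h, b) = 120 + 3*h (H(h, b) = 3*(h + 40) = 3*(40 + h) = 120 + 3*h)
H(-65, o(l(O(4, -3), -4)))/j = (120 + 3*(-65))/(997146/17407) = (120 - 195)*(17407/997146) = -75*17407/997146 = -435175/332382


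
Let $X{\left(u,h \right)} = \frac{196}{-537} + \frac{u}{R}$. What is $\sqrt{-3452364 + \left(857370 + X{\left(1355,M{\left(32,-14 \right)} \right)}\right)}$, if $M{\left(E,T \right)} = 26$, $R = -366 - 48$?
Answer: $\frac{7 i \sqrt{32315071532162}}{24702} \approx 1610.9 i$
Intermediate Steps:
$R = -414$
$X{\left(u,h \right)} = - \frac{196}{537} - \frac{u}{414}$ ($X{\left(u,h \right)} = \frac{196}{-537} + \frac{u}{-414} = 196 \left(- \frac{1}{537}\right) + u \left(- \frac{1}{414}\right) = - \frac{196}{537} - \frac{u}{414}$)
$\sqrt{-3452364 + \left(857370 + X{\left(1355,M{\left(32,-14 \right)} \right)}\right)} = \sqrt{-3452364 + \left(857370 - \frac{269593}{74106}\right)} = \sqrt{-3452364 + \frac{63535991627}{74106}} = \sqrt{- \frac{192304894957}{74106}} = \frac{7 i \sqrt{32315071532162}}{24702}$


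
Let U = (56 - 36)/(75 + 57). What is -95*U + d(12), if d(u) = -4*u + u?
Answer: -1663/33 ≈ -50.394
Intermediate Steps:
d(u) = -3*u
U = 5/33 (U = 20/132 = 20*(1/132) = 5/33 ≈ 0.15152)
-95*U + d(12) = -95*5/33 - 3*12 = -475/33 - 36 = -1663/33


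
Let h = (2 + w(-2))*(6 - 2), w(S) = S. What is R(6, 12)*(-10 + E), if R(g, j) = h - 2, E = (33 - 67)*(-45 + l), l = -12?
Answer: -3856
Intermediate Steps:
h = 0 (h = (2 - 2)*(6 - 2) = 0*4 = 0)
E = 1938 (E = (33 - 67)*(-45 - 12) = -34*(-57) = 1938)
R(g, j) = -2 (R(g, j) = 0 - 2 = -2)
R(6, 12)*(-10 + E) = -2*(-10 + 1938) = -2*1928 = -3856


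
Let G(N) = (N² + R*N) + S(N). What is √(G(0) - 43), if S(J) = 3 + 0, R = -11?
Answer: 2*I*√10 ≈ 6.3246*I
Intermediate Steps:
S(J) = 3
G(N) = 3 + N² - 11*N (G(N) = (N² - 11*N) + 3 = 3 + N² - 11*N)
√(G(0) - 43) = √((3 + 0² - 11*0) - 43) = √((3 + 0 + 0) - 43) = √(3 - 43) = √(-40) = 2*I*√10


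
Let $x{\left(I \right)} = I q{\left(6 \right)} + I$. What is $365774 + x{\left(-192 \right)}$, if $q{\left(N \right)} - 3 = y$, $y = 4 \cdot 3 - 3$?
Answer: $363278$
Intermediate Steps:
$y = 9$ ($y = 12 - 3 = 9$)
$q{\left(N \right)} = 12$ ($q{\left(N \right)} = 3 + 9 = 12$)
$x{\left(I \right)} = 13 I$ ($x{\left(I \right)} = I 12 + I = 12 I + I = 13 I$)
$365774 + x{\left(-192 \right)} = 365774 + 13 \left(-192\right) = 365774 - 2496 = 363278$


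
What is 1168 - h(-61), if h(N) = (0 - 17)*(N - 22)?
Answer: -243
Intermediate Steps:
h(N) = 374 - 17*N (h(N) = -17*(-22 + N) = 374 - 17*N)
1168 - h(-61) = 1168 - (374 - 17*(-61)) = 1168 - (374 + 1037) = 1168 - 1*1411 = 1168 - 1411 = -243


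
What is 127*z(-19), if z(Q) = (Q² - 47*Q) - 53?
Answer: 152527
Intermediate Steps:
z(Q) = -53 + Q² - 47*Q
127*z(-19) = 127*(-53 + (-19)² - 47*(-19)) = 127*(-53 + 361 + 893) = 127*1201 = 152527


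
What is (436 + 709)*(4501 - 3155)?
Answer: 1541170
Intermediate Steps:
(436 + 709)*(4501 - 3155) = 1145*1346 = 1541170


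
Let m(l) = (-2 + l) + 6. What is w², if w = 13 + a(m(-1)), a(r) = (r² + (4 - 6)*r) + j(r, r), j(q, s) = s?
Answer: 361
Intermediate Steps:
m(l) = 4 + l
a(r) = r² - r (a(r) = (r² + (4 - 6)*r) + r = (r² - 2*r) + r = r² - r)
w = 19 (w = 13 + (4 - 1)*(-1 + (4 - 1)) = 13 + 3*(-1 + 3) = 13 + 3*2 = 13 + 6 = 19)
w² = 19² = 361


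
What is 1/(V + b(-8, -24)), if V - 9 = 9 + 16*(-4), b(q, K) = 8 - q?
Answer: -1/30 ≈ -0.033333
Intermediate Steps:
V = -46 (V = 9 + (9 + 16*(-4)) = 9 + (9 - 64) = 9 - 55 = -46)
1/(V + b(-8, -24)) = 1/(-46 + (8 - 1*(-8))) = 1/(-46 + (8 + 8)) = 1/(-46 + 16) = 1/(-30) = -1/30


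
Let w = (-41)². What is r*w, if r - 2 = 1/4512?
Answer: 15171025/4512 ≈ 3362.4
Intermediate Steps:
r = 9025/4512 (r = 2 + 1/4512 = 9025/4512 ≈ 2.0002)
w = 1681
r*w = (9025/4512)*1681 = 15171025/4512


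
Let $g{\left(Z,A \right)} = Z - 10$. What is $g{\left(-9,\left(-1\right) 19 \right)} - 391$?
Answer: $-410$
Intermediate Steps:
$g{\left(Z,A \right)} = -10 + Z$
$g{\left(-9,\left(-1\right) 19 \right)} - 391 = \left(-10 - 9\right) - 391 = -19 - 391 = -410$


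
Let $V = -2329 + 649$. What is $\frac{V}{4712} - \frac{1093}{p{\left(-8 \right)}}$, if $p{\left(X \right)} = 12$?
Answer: $- \frac{646297}{7068} \approx -91.44$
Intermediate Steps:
$V = -1680$
$\frac{V}{4712} - \frac{1093}{p{\left(-8 \right)}} = - \frac{1680}{4712} - \frac{1093}{12} = \left(-1680\right) \frac{1}{4712} - \frac{1093}{12} = - \frac{210}{589} - \frac{1093}{12} = - \frac{646297}{7068}$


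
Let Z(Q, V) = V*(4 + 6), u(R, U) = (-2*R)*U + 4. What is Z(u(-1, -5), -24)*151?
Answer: -36240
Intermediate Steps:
u(R, U) = 4 - 2*R*U (u(R, U) = -2*R*U + 4 = 4 - 2*R*U)
Z(Q, V) = 10*V (Z(Q, V) = V*10 = 10*V)
Z(u(-1, -5), -24)*151 = (10*(-24))*151 = -240*151 = -36240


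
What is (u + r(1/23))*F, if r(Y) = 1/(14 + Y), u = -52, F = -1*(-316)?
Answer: -5300268/323 ≈ -16410.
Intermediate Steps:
F = 316
(u + r(1/23))*F = (-52 + 1/(14 + 1/23))*316 = (-52 + 1/(323/23))*316 = (-52 + 23/323)*316 = -16773/323*316 = -5300268/323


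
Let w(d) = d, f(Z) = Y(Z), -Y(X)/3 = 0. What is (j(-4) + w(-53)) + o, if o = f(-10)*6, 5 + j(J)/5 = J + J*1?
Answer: -118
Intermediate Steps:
j(J) = -25 + 10*J (j(J) = -25 + 5*(J + J*1) = -25 + 5*(J + J) = -25 + 5*(2*J) = -25 + 10*J)
Y(X) = 0 (Y(X) = -3*0 = 0)
f(Z) = 0
o = 0 (o = 0*6 = 0)
(j(-4) + w(-53)) + o = ((-25 + 10*(-4)) - 53) + 0 = ((-25 - 40) - 53) + 0 = (-65 - 53) + 0 = -118 + 0 = -118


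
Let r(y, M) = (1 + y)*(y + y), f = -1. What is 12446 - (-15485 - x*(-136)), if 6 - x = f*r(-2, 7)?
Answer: 26571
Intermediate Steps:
r(y, M) = 2*y*(1 + y) (r(y, M) = (1 + y)*(2*y) = 2*y*(1 + y))
x = 10 (x = 6 - (-1)*2*(-2)*(1 - 2) = 6 - (-1)*2*(-2)*(-1) = 6 - (-1)*4 = 6 - 1*(-4) = 6 + 4 = 10)
12446 - (-15485 - x*(-136)) = 12446 - (-15485 - 10*(-136)) = 12446 - (-15485 - 1*(-1360)) = 12446 - (-15485 + 1360) = 12446 - 1*(-14125) = 12446 + 14125 = 26571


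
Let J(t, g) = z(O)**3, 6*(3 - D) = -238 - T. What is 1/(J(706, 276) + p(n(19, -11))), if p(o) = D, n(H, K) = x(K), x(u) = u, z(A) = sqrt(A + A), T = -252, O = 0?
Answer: 3/2 ≈ 1.5000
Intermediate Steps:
z(A) = sqrt(2)*sqrt(A) (z(A) = sqrt(2*A) = sqrt(2)*sqrt(A))
n(H, K) = K
D = 2/3 (D = 3 - (-238 - 1*(-252))/6 = 3 - (-238 + 252)/6 = 3 - 1/6*14 = 3 - 7/3 = 2/3 ≈ 0.66667)
p(o) = 2/3
J(t, g) = 0 (J(t, g) = (sqrt(2)*sqrt(0))**3 = (sqrt(2)*0)**3 = 0**3 = 0)
1/(J(706, 276) + p(n(19, -11))) = 1/(0 + 2/3) = 1/(2/3) = 3/2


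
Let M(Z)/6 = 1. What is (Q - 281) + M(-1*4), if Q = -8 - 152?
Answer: -435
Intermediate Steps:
M(Z) = 6 (M(Z) = 6*1 = 6)
Q = -160
(Q - 281) + M(-1*4) = (-160 - 281) + 6 = -441 + 6 = -435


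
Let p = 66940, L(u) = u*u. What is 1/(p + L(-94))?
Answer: 1/75776 ≈ 1.3197e-5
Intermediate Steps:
L(u) = u²
1/(p + L(-94)) = 1/(66940 + (-94)²) = 1/(66940 + 8836) = 1/75776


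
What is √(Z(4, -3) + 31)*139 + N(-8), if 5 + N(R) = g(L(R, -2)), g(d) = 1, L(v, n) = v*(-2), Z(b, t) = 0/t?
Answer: -4 + 139*√31 ≈ 769.92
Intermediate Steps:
Z(b, t) = 0
L(v, n) = -2*v
N(R) = -4 (N(R) = -5 + 1 = -4)
√(Z(4, -3) + 31)*139 + N(-8) = √(0 + 31)*139 - 4 = √31*139 - 4 = 139*√31 - 4 = -4 + 139*√31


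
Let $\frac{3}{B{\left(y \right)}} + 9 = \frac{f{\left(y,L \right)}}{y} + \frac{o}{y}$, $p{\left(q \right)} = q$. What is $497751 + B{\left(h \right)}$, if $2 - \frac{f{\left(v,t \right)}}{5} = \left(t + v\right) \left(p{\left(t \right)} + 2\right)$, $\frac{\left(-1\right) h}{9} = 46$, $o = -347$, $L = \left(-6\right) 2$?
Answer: $\frac{8915219403}{17911} \approx 4.9775 \cdot 10^{5}$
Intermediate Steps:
$L = -12$
$h = -414$ ($h = \left(-9\right) 46 = -414$)
$f{\left(v,t \right)} = 10 - 5 \left(2 + t\right) \left(t + v\right)$ ($f{\left(v,t \right)} = 10 - 5 \left(t + v\right) \left(t + 2\right) = 10 - 5 \left(t + v\right) \left(2 + t\right) = 10 - 5 \left(2 + t\right) \left(t + v\right)$)
$B{\left(y \right)} = \frac{3}{-9 - \frac{347}{y} + \frac{-590 + 50 y}{y}}$ ($B{\left(y \right)} = \frac{3}{-9 + \left(\frac{10 - -120 - 10 y - 5 \left(-12\right)^{2} - - 60 y}{y} - \frac{347}{y}\right)} = \frac{3}{-9 + \left(\frac{10 + 120 - 10 y - 720 + 60 y}{y} - \frac{347}{y}\right)} = \frac{3}{-9 + \left(\frac{-590 + 50 y}{y} - \frac{347}{y}\right)} = \frac{3}{-9 + \left(- \frac{347}{y} + \frac{-590 + 50 y}{y}\right)} = \frac{3}{-9 - \frac{347}{y} + \frac{-590 + 50 y}{y}}$)
$497751 + B{\left(h \right)} = 497751 + 3 \left(-414\right) \frac{1}{-937 + 41 \left(-414\right)} = 497751 + 3 \left(-414\right) \frac{1}{-937 - 16974} = 497751 + 3 \left(-414\right) \frac{1}{-17911} = 497751 + 3 \left(-414\right) \left(- \frac{1}{17911}\right) = 497751 + \frac{1242}{17911} = \frac{8915219403}{17911}$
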